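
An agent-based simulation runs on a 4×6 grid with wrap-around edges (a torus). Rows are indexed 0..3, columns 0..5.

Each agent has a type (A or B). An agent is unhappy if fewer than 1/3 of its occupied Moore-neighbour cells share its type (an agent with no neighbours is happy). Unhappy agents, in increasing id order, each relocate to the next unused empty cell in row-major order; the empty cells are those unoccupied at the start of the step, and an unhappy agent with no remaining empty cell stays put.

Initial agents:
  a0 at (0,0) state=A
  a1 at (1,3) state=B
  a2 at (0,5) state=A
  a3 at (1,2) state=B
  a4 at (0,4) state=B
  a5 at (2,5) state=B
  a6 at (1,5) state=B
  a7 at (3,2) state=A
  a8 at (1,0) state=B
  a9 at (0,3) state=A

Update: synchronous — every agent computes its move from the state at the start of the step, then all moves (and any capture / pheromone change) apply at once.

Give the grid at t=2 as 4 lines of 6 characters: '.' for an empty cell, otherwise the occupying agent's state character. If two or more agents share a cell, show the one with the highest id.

AAA.B.
B.BB.B
.....B
..A...

t=1: a0@(0,0):A a1@(1,3):B a2@(0,1):A a3@(1,2):B a4@(0,4):B a5@(2,5):B a6@(1,5):B a7@(3,2):A a8@(1,0):B a9@(0,2):A
t=2: (unchanged — steady state)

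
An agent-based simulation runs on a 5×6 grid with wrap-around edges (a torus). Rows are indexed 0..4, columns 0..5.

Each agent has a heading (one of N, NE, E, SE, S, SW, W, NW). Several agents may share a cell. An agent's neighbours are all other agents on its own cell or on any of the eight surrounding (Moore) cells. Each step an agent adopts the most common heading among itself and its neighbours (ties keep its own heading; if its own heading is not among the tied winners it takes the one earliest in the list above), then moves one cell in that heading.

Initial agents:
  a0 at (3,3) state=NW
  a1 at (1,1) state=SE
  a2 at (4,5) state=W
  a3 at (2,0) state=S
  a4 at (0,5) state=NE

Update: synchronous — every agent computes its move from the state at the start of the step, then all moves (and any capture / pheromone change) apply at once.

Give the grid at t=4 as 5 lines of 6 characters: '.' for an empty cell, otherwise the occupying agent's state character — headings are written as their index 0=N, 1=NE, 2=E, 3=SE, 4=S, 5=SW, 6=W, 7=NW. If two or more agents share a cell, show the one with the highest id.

t=1: a0@(2,2):NW a1@(2,2):SE a2@(4,4):W a3@(3,0):S a4@(4,0):NE
t=2: a0@(1,1):NW a1@(3,3):SE a2@(4,3):W a3@(4,0):S a4@(3,1):NE
t=3: a0@(0,0):NW a1@(4,4):SE a2@(4,2):W a3@(0,0):S a4@(2,2):NE
t=4: a0@(4,5):NW a1@(0,5):SE a2@(4,1):W a3@(1,0):S a4@(1,3):NE

.....3
4..1..
......
......
.6...7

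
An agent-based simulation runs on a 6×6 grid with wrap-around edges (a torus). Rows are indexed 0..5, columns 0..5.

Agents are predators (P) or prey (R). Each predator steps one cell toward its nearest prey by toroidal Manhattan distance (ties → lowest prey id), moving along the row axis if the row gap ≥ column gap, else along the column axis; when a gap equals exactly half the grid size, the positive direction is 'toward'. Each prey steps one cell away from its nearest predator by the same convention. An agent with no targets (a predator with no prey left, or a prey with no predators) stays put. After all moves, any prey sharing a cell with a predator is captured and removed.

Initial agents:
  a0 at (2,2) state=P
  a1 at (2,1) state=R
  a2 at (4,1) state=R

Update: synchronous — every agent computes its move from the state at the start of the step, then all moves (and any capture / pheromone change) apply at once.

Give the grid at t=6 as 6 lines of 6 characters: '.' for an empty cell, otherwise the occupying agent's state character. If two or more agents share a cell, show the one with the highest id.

......
......
.RP...
......
.....R
......

t=1: a0@(2,1):P a1@(2,0):R a2@(5,1):R
t=2: a0@(2,0):P a1@(2,5):R a2@(4,1):R
t=3: a0@(2,5):P a1@(2,4):R a2@(5,1):R
t=4: a0@(2,4):P a1@(2,3):R a2@(4,1):R
t=5: a0@(2,3):P a1@(2,2):R a2@(4,0):R
t=6: a0@(2,2):P a1@(2,1):R a2@(4,5):R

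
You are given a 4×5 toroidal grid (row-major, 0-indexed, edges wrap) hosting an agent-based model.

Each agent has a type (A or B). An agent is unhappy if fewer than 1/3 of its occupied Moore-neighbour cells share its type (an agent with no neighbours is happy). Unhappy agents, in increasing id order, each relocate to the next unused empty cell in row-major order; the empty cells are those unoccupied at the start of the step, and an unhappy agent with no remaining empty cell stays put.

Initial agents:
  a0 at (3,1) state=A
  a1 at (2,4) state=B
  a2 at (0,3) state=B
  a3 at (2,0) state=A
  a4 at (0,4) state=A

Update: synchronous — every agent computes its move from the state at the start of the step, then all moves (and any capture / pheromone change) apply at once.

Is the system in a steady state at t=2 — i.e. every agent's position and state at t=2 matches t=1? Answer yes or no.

t=1: a0@(3,1):A a1@(0,0):B a2@(0,1):B a3@(2,0):A a4@(0,2):A
t=2: (unchanged — steady state)

yes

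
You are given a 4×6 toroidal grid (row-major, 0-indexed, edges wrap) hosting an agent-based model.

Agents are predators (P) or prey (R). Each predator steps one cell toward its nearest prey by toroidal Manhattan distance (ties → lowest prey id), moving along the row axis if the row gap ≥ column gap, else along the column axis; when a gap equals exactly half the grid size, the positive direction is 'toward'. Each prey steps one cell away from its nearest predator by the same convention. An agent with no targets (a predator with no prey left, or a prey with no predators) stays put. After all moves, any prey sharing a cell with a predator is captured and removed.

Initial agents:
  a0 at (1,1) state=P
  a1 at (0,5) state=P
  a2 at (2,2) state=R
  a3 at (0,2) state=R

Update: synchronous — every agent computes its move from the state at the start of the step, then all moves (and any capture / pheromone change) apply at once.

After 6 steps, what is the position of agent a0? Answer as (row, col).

(0, 4)

t=1: a0@(2,1):P a1@(0,0):P a2@(3,2):R a3@(3,2):R
t=2: a0@(3,1):P a1@(0,1):P a2@(0,2):R a3@(0,2):R
t=3: a0@(0,1):P a1@(0,2):P a2@(0,3):R a3@(0,3):R
t=4: a0@(0,2):P a1@(0,3):P a2@(0,4):R a3@(0,4):R
t=5: a0@(0,3):P a1@(0,4):P a2@(0,5):R a3@(0,5):R
t=6: a0@(0,4):P a1@(0,5):P a2@(0,0):R a3@(0,0):R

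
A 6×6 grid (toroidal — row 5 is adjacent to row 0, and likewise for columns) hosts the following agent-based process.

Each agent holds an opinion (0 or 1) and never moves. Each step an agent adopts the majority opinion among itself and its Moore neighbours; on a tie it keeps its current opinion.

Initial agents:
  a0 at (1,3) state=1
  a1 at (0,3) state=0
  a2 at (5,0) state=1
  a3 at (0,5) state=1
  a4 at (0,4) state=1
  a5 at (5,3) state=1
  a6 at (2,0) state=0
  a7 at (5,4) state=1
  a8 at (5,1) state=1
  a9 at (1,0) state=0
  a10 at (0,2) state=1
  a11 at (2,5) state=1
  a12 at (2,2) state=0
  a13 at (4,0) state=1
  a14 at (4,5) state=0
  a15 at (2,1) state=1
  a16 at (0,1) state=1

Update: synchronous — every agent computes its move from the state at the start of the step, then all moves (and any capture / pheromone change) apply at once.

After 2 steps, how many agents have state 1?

14

t=1: a0@(1,3):1 a1@(0,3):1 a2@(5,0):1 a3@(0,5):1 a4@(0,4):1 a5@(5,3):1 a6@(2,0):0 a7@(5,4):1 a8@(5,1):1 a9@(1,0):1 a10@(0,2):1 a11@(2,5):0 a12@(2,2):1 a13@(4,0):1 a14@(4,5):1 a15@(2,1):0 a16@(0,1):1
t=2: (unchanged — steady state)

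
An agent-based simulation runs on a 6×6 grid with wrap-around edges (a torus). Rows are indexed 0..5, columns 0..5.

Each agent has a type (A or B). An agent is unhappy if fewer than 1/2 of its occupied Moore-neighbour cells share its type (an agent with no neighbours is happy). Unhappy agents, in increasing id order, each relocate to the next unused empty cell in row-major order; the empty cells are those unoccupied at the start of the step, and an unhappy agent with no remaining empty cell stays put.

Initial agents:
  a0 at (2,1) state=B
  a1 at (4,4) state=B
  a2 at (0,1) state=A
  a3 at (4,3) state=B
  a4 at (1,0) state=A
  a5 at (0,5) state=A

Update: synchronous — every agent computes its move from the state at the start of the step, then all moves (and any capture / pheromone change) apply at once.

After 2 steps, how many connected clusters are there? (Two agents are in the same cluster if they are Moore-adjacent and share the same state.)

3

t=1: a0@(0,0):B a1@(4,4):B a2@(0,1):A a3@(4,3):B a4@(1,0):A a5@(0,5):A
t=2: a0@(0,2):B a1@(4,4):B a2@(0,1):A a3@(4,3):B a4@(1,0):A a5@(0,5):A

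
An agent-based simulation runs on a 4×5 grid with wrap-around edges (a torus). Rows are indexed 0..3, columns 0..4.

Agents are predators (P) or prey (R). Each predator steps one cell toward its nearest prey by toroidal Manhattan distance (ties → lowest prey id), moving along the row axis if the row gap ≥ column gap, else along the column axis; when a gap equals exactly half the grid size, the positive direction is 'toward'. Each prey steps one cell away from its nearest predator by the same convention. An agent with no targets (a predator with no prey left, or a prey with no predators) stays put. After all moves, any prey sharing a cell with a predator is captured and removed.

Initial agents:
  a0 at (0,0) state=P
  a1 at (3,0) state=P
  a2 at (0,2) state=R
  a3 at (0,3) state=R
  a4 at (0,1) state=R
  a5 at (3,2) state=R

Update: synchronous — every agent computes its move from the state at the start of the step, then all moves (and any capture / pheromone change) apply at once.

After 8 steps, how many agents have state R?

t=1: a0@(0,1):P a1@(0,0):P a2@(0,3):R a3@(0,2):R a4@(0,2):R a5@(3,3):R
t=2: a0@(0,2):P a1@(0,4):P a3@(0,3):R a4@(0,3):R a5@(3,4):R
t=3: a0@(0,3):P a1@(0,3):P a3@(0,4):R a4@(0,4):R a5@(2,4):R
t=4: a0@(0,4):P a1@(0,4):P a3@(0,0):R a4@(0,0):R a5@(1,4):R
t=5: a0@(0,0):P a1@(0,0):P a3@(0,1):R a4@(0,1):R a5@(2,4):R
t=6: a0@(0,1):P a1@(0,1):P a3@(0,2):R a4@(0,2):R a5@(1,4):R
t=7: a0@(0,2):P a1@(0,2):P a3@(0,3):R a4@(0,3):R a5@(1,3):R
t=8: a0@(0,3):P a1@(0,3):P a3@(0,4):R a4@(0,4):R a5@(2,3):R

3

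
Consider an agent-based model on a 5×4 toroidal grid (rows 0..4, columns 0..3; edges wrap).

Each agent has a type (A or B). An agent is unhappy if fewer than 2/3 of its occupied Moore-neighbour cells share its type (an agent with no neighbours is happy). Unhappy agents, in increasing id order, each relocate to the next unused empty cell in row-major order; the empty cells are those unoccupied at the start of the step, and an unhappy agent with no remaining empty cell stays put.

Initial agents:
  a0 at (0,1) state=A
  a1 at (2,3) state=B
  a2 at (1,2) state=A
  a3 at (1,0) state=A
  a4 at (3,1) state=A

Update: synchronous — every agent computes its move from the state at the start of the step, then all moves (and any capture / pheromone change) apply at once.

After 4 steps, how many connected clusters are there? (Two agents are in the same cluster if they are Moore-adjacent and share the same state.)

t=1: a0@(0,1):A a1@(0,0):B a2@(0,2):A a3@(0,3):A a4@(3,1):A
t=2: a0@(1,0):A a1@(1,1):B a2@(0,2):A a3@(1,2):A a4@(3,1):A
t=3: a0@(0,0):A a1@(0,1):B a2@(0,3):A a3@(1,3):A a4@(3,1):A
t=4: a0@(0,0):A a1@(0,2):B a2@(0,3):A a3@(1,3):A a4@(3,1):A

3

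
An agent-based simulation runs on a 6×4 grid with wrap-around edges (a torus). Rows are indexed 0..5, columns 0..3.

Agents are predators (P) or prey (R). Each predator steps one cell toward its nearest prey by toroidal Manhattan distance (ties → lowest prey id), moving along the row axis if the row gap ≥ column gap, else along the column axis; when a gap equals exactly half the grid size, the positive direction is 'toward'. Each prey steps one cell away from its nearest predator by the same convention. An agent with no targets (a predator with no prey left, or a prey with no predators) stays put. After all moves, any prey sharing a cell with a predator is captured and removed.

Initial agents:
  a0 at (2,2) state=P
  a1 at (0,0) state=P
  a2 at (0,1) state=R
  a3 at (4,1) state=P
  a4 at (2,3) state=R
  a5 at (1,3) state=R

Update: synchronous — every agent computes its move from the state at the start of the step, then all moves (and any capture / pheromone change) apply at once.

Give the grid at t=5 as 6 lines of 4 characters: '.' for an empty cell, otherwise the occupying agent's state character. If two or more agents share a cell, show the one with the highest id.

t=1: a0@(2,3):P a1@(0,1):P a2@(0,2):R a3@(5,1):P a4@(2,0):R a5@(0,3):R
t=2: a0@(2,0):P a1@(0,2):P a2@(0,3):R a3@(0,1):P a4@(2,1):R a5@(5,3):R
t=3: a0@(2,1):P a1@(0,3):P a2@(0,0):R a3@(0,2):P a4@(2,2):R a5@(4,3):R
t=4: a0@(2,2):P a1@(0,0):P a2@(0,1):R a3@(0,3):P a4@(2,3):R a5@(3,3):R
t=5: a0@(2,3):P a1@(0,1):P a2@(0,2):R a3@(0,0):P a4@(2,0):R a5@(4,3):R

PPR.
....
R..P
....
...R
....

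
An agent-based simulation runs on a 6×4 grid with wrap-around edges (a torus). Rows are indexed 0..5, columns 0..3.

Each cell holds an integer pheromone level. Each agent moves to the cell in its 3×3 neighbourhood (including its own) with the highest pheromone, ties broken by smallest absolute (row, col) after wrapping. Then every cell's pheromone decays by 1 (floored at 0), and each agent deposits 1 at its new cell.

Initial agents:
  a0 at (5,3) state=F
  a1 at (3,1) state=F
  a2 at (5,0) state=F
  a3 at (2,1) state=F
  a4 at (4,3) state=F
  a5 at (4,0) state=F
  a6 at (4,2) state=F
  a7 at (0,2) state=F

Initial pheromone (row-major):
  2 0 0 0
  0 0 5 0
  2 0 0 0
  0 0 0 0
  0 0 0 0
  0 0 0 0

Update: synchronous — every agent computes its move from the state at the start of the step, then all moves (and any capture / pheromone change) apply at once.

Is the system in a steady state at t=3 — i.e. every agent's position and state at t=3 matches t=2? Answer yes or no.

t=1: a0@(0,0) a1@(2,0) a2@(0,0) a3@(1,2) a4@(3,0) a5@(3,0) a6@(3,1) a7@(1,2) | pheromone: 3 0 0 0 / 0 0 6 0 / 2 0 0 0 / 2 1 0 0 / 0 0 0 0 / 0 0 0 0
t=2: a0@(0,0) a1@(2,0) a2@(0,0) a3@(1,2) a4@(2,0) a5@(2,0) a6@(2,0) a7@(1,2) | pheromone: 4 0 0 0 / 0 0 7 0 / 5 0 0 0 / 1 0 0 0 / 0 0 0 0 / 0 0 0 0
t=3: a0@(0,0) a1@(2,0) a2@(0,0) a3@(1,2) a4@(2,0) a5@(2,0) a6@(2,0) a7@(1,2) | pheromone: 5 0 0 0 / 0 0 8 0 / 8 0 0 0 / 0 0 0 0 / 0 0 0 0 / 0 0 0 0

yes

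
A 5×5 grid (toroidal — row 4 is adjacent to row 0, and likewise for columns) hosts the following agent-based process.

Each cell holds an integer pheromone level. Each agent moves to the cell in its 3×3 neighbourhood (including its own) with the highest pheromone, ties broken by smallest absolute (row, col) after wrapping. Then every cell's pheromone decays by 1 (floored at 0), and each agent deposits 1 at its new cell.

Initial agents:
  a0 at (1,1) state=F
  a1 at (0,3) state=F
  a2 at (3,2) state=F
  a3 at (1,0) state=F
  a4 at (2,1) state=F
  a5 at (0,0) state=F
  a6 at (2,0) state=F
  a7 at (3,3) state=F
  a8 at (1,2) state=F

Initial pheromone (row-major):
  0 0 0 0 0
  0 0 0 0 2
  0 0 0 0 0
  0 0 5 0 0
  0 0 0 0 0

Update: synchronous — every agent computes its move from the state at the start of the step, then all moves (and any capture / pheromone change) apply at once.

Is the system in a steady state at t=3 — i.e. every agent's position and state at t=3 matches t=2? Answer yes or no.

t=1: a0@(0,0) a1@(1,4) a2@(3,2) a3@(1,4) a4@(3,2) a5@(1,4) a6@(1,4) a7@(3,2) a8@(0,1) | pheromone: 1 1 0 0 0 / 0 0 0 0 5 / 0 0 0 0 0 / 0 0 7 0 0 / 0 0 0 0 0
t=2: a0@(1,4) a1@(1,4) a2@(3,2) a3@(1,4) a4@(3,2) a5@(1,4) a6@(1,4) a7@(3,2) a8@(0,0) | pheromone: 1 0 0 0 0 / 0 0 0 0 9 / 0 0 0 0 0 / 0 0 9 0 0 / 0 0 0 0 0
t=3: a0@(1,4) a1@(1,4) a2@(3,2) a3@(1,4) a4@(3,2) a5@(1,4) a6@(1,4) a7@(3,2) a8@(1,4) | pheromone: 0 0 0 0 0 / 0 0 0 0 14 / 0 0 0 0 0 / 0 0 11 0 0 / 0 0 0 0 0

no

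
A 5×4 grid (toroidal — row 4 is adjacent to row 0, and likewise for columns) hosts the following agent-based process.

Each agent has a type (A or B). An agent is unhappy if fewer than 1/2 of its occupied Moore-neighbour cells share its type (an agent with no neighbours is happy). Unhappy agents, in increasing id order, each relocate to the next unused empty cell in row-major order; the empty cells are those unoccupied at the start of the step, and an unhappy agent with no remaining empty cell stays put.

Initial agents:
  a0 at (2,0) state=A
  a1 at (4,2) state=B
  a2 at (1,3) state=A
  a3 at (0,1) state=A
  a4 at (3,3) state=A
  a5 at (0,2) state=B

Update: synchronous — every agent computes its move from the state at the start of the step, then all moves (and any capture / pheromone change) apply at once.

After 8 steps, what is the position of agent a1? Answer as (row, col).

t=1: a0@(2,0):A a1@(0,0):B a2@(1,3):A a3@(0,3):A a4@(3,3):A a5@(1,0):B
t=2: a0@(2,0):A a1@(0,1):B a2@(1,3):A a3@(0,2):A a4@(3,3):A a5@(1,1):B
t=3: a0@(2,0):A a1@(0,1):B a2@(1,3):A a3@(0,0):A a4@(3,3):A a5@(0,3):B
t=4: a0@(2,0):A a1@(0,2):B a2@(1,3):A a3@(1,0):A a4@(3,3):A a5@(1,1):B
t=5: a0@(2,0):A a1@(0,2):B a2@(1,3):A a3@(1,0):A a4@(3,3):A a5@(0,0):B
t=6: a0@(2,0):A a1@(0,1):B a2@(1,3):A a3@(1,0):A a4@(3,3):A a5@(0,3):B
t=7: a0@(2,0):A a1@(0,0):B a2@(1,3):A a3@(1,0):A a4@(3,3):A a5@(0,2):B
t=8: a0@(2,0):A a1@(0,1):B a2@(1,3):A a3@(1,0):A a4@(3,3):A a5@(0,3):B

(0, 1)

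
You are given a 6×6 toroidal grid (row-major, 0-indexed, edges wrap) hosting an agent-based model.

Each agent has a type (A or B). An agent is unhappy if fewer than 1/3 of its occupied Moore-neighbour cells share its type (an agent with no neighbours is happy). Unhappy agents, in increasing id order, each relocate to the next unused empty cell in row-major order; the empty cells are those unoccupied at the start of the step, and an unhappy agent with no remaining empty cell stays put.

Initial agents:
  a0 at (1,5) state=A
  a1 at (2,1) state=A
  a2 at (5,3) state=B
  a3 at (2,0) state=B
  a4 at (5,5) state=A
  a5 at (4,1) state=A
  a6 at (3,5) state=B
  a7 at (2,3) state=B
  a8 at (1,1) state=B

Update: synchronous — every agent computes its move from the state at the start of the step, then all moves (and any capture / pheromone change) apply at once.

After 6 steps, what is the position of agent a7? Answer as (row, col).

t=1: a0@(0,0):A a1@(0,1):A a2@(5,3):B a3@(2,0):B a4@(5,5):A a5@(4,1):A a6@(3,5):B a7@(2,3):B a8@(1,1):B
t=2: (unchanged — steady state)

(2, 3)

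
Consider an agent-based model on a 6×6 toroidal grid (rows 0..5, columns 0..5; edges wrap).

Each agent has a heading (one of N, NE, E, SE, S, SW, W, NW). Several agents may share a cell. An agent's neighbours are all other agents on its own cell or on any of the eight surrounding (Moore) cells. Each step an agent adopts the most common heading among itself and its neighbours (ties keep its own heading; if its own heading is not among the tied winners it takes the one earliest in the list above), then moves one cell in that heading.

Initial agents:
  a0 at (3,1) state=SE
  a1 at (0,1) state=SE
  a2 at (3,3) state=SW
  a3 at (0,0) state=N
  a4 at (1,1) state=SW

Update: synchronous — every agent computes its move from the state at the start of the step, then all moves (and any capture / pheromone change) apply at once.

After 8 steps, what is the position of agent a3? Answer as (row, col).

(4, 0)

t=1: a0@(4,2):SE a1@(1,2):SE a2@(4,2):SW a3@(5,0):N a4@(2,0):SW
t=2: a0@(5,3):SE a1@(2,3):SE a2@(5,1):SW a3@(4,0):N a4@(3,5):SW
t=3: a0@(0,4):SE a1@(3,4):SE a2@(0,0):SW a3@(5,5):SW a4@(4,4):SW
t=4: a0@(1,5):SE a1@(4,5):SE a2@(1,5):SW a3@(0,4):SW a4@(5,3):SW
t=5: a0@(2,4):SW a1@(5,0):SE a2@(2,4):SW a3@(1,3):SW a4@(0,2):SW
t=6: a0@(3,3):SW a1@(0,1):SE a2@(3,3):SW a3@(2,2):SW a4@(1,1):SW
t=7: a0@(4,2):SW a1@(1,2):SE a2@(4,2):SW a3@(3,1):SW a4@(2,0):SW
t=8: a0@(5,1):SW a1@(2,3):SE a2@(5,1):SW a3@(4,0):SW a4@(3,5):SW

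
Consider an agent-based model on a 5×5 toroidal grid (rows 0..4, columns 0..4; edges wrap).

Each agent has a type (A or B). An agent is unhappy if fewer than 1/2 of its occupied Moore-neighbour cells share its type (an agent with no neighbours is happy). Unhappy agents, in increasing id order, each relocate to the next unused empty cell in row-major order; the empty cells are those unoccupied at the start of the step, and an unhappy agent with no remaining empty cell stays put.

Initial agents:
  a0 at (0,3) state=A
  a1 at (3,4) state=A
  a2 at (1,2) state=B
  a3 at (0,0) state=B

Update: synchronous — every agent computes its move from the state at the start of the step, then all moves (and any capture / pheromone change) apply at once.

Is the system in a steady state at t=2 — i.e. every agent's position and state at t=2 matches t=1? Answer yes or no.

no

t=1: a0@(0,1):A a1@(3,4):A a2@(0,2):B a3@(0,0):B
t=2: a0@(0,3):A a1@(3,4):A a2@(0,4):B a3@(1,0):B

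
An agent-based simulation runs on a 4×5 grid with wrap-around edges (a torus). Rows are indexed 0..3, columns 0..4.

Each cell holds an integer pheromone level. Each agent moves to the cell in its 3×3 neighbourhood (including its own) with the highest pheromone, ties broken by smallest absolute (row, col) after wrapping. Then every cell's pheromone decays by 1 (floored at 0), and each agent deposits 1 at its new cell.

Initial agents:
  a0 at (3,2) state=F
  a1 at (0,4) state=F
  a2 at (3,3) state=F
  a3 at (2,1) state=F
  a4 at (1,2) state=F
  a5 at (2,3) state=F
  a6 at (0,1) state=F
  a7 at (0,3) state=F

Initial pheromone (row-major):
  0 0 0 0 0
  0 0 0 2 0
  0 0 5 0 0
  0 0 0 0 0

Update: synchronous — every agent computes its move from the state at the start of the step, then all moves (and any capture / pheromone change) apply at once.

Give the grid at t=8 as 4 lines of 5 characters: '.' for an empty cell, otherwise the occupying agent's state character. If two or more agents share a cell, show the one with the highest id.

F....
.....
..F..
.....

t=1: a0@(2,2) a1@(1,3) a2@(2,2) a3@(2,2) a4@(2,2) a5@(2,2) a6@(0,0) a7@(1,3) | pheromone: 1 0 0 0 0 / 0 0 0 3 0 / 0 0 9 0 0 / 0 0 0 0 0
t=2: a0@(2,2) a1@(2,2) a2@(2,2) a3@(2,2) a4@(2,2) a5@(2,2) a6@(0,0) a7@(2,2) | pheromone: 1 0 0 0 0 / 0 0 0 2 0 / 0 0 15 0 0 / 0 0 0 0 0
t=3: a0@(2,2) a1@(2,2) a2@(2,2) a3@(2,2) a4@(2,2) a5@(2,2) a6@(0,0) a7@(2,2) | pheromone: 1 0 0 0 0 / 0 0 0 1 0 / 0 0 21 0 0 / 0 0 0 0 0
t=4: a0@(2,2) a1@(2,2) a2@(2,2) a3@(2,2) a4@(2,2) a5@(2,2) a6@(0,0) a7@(2,2) | pheromone: 1 0 0 0 0 / 0 0 0 0 0 / 0 0 27 0 0 / 0 0 0 0 0
t=5: a0@(2,2) a1@(2,2) a2@(2,2) a3@(2,2) a4@(2,2) a5@(2,2) a6@(0,0) a7@(2,2) | pheromone: 1 0 0 0 0 / 0 0 0 0 0 / 0 0 33 0 0 / 0 0 0 0 0
t=6: a0@(2,2) a1@(2,2) a2@(2,2) a3@(2,2) a4@(2,2) a5@(2,2) a6@(0,0) a7@(2,2) | pheromone: 1 0 0 0 0 / 0 0 0 0 0 / 0 0 39 0 0 / 0 0 0 0 0
t=7: a0@(2,2) a1@(2,2) a2@(2,2) a3@(2,2) a4@(2,2) a5@(2,2) a6@(0,0) a7@(2,2) | pheromone: 1 0 0 0 0 / 0 0 0 0 0 / 0 0 45 0 0 / 0 0 0 0 0
t=8: a0@(2,2) a1@(2,2) a2@(2,2) a3@(2,2) a4@(2,2) a5@(2,2) a6@(0,0) a7@(2,2) | pheromone: 1 0 0 0 0 / 0 0 0 0 0 / 0 0 51 0 0 / 0 0 0 0 0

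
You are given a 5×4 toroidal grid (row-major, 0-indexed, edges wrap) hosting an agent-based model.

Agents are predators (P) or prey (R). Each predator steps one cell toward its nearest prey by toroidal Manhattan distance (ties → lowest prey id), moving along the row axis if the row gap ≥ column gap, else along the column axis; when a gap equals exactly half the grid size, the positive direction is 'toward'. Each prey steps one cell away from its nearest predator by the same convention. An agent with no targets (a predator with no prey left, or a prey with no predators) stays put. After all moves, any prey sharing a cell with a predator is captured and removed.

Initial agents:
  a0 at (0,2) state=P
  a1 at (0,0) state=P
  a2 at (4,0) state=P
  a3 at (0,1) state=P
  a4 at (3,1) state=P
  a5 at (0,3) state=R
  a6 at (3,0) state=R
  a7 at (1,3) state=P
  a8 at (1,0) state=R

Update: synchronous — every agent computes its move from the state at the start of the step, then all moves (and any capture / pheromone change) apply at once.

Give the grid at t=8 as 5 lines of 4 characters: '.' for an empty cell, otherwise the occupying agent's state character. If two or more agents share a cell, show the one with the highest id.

t=1: a0@(0,3):P a1@(0,3):P a2@(3,0):P a3@(0,2):P a4@(3,0):P a5@(0,0):R a6@(2,0):R a7@(0,3):P a8@(2,0):R
t=2: a0@(0,0):P a1@(0,0):P a2@(2,0):P a3@(0,3):P a4@(2,0):P a5@(0,1):R a6@(1,0):R a7@(0,0):P a8@(1,0):R
t=3: a0@(0,1):P a1@(0,1):P a2@(1,0):P a3@(0,0):P a4@(1,0):P a5@(0,2):R a6@(2,0):R a7@(0,1):P a8@(2,0):R
t=4: a0@(0,2):P a1@(0,2):P a2@(2,0):P a3@(0,1):P a4@(2,0):P a5@(0,3):R a6@(3,0):R a7@(0,2):P a8@(3,0):R
t=5: a0@(0,3):P a1@(0,3):P a2@(3,0):P a3@(0,2):P a4@(3,0):P a5@(0,0):R a6@(4,0):R a7@(0,3):P a8@(4,0):R
t=6: a0@(0,0):P a1@(0,0):P a2@(4,0):P a3@(0,3):P a4@(4,0):P a5@(0,1):R a7@(0,0):P
t=7: a0@(0,1):P a1@(0,1):P a2@(0,0):P a3@(0,0):P a4@(0,0):P a5@(0,2):R a7@(0,1):P
t=8: a0@(0,2):P a1@(0,2):P a2@(0,1):P a3@(0,1):P a4@(0,1):P a5@(0,3):R a7@(0,2):P

.PPR
....
....
....
....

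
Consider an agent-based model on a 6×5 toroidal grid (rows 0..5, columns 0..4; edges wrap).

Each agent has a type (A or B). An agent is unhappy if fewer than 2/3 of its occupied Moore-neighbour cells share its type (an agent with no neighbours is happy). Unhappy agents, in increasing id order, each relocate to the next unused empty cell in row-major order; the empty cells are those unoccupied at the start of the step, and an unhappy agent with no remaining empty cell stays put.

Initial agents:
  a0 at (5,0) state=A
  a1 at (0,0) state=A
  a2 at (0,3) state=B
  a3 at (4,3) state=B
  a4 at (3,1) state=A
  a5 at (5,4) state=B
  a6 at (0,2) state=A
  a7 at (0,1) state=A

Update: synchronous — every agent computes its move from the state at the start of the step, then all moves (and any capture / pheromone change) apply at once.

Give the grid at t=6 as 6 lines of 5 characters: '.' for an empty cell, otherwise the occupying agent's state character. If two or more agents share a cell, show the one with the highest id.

.AAB.
.AB..
.....
.A...
...B.
A....

t=1: a0@(5,0):A a1@(0,0):A a2@(0,4):B a3@(4,3):B a4@(3,1):A a5@(1,0):B a6@(1,1):A a7@(0,1):A
t=2: a0@(5,0):A a1@(0,2):A a2@(0,3):B a3@(4,3):B a4@(3,1):A a5@(1,2):B a6@(1,1):A a7@(0,1):A
t=3: a0@(5,0):A a1@(0,0):A a2@(0,4):B a3@(4,3):B a4@(3,1):A a5@(1,0):B a6@(1,1):A a7@(0,1):A
t=4: a0@(5,0):A a1@(0,2):A a2@(0,3):B a3@(4,3):B a4@(3,1):A a5@(1,2):B a6@(1,1):A a7@(0,1):A
t=5: a0@(5,0):A a1@(0,0):A a2@(0,4):B a3@(4,3):B a4@(3,1):A a5@(1,0):B a6@(1,1):A a7@(0,1):A
t=6: a0@(5,0):A a1@(0,2):A a2@(0,3):B a3@(4,3):B a4@(3,1):A a5@(1,2):B a6@(1,1):A a7@(0,1):A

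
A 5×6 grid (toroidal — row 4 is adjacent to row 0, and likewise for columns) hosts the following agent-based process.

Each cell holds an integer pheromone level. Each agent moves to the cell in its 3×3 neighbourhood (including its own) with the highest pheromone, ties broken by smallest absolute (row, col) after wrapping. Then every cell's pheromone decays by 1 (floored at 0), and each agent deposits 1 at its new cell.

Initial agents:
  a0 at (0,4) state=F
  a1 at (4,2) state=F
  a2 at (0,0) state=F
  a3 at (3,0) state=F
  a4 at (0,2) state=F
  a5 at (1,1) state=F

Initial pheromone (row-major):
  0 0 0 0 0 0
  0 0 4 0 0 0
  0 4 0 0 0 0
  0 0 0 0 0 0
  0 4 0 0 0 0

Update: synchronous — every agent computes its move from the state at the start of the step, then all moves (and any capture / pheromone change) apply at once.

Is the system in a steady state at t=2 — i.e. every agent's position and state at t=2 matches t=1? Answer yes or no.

no

t=1: a0@(0,3) a1@(4,1) a2@(4,1) a3@(2,1) a4@(1,2) a5@(1,2) | pheromone: 0 0 0 1 0 0 / 0 0 5 0 0 0 / 0 4 0 0 0 0 / 0 0 0 0 0 0 / 0 5 0 0 0 0
t=2: a0@(1,2) a1@(4,1) a2@(4,1) a3@(1,2) a4@(1,2) a5@(1,2) | pheromone: 0 0 0 0 0 0 / 0 0 8 0 0 0 / 0 3 0 0 0 0 / 0 0 0 0 0 0 / 0 6 0 0 0 0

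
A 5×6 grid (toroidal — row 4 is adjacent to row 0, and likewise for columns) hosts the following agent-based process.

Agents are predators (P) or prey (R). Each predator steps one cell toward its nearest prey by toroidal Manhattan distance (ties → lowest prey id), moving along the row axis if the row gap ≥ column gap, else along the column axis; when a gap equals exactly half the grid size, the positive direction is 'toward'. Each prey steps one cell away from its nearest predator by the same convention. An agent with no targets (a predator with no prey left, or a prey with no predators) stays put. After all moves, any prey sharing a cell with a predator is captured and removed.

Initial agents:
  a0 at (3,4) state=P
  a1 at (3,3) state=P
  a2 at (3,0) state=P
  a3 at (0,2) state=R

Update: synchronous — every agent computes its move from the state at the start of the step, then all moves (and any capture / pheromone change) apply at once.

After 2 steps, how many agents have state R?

1

t=1: a0@(4,4):P a1@(4,3):P a2@(4,0):P a3@(1,2):R
t=2: a0@(0,4):P a1@(0,3):P a2@(0,0):P a3@(2,2):R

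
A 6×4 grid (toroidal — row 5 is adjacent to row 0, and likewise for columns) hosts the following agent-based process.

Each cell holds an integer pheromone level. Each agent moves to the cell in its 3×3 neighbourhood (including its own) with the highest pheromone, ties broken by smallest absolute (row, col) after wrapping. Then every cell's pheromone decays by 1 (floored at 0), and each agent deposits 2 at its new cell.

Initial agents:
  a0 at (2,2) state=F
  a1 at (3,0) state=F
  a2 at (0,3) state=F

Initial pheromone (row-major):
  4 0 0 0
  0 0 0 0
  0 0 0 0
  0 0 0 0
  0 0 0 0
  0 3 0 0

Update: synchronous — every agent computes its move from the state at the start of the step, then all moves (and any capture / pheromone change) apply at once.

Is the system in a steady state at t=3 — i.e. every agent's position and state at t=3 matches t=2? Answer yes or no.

no

t=1: a0@(1,1) a1@(2,0) a2@(0,0) | pheromone: 5 0 0 0 / 0 2 0 0 / 2 0 0 0 / 0 0 0 0 / 0 0 0 0 / 0 2 0 0
t=2: a0@(0,0) a1@(1,1) a2@(0,0) | pheromone: 8 0 0 0 / 0 3 0 0 / 1 0 0 0 / 0 0 0 0 / 0 0 0 0 / 0 1 0 0
t=3: a0@(0,0) a1@(0,0) a2@(0,0) | pheromone: 13 0 0 0 / 0 2 0 0 / 0 0 0 0 / 0 0 0 0 / 0 0 0 0 / 0 0 0 0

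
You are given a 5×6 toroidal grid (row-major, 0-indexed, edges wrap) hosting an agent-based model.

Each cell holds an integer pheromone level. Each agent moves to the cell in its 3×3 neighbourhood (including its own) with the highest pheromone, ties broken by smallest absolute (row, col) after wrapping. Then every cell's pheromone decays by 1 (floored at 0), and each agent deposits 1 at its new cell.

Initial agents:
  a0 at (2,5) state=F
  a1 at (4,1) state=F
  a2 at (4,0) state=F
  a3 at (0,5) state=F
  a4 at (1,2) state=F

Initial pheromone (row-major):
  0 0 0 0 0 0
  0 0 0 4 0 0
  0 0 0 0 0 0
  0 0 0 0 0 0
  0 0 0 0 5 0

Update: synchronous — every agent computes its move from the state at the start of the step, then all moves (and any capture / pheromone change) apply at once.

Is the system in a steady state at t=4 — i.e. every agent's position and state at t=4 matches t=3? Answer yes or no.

t=1: a0@(1,0) a1@(0,0) a2@(0,0) a3@(4,4) a4@(1,3) | pheromone: 2 0 0 0 0 0 / 1 0 0 4 0 0 / 0 0 0 0 0 0 / 0 0 0 0 0 0 / 0 0 0 0 5 0
t=2: a0@(0,0) a1@(0,0) a2@(0,0) a3@(4,4) a4@(1,3) | pheromone: 4 0 0 0 0 0 / 0 0 0 4 0 0 / 0 0 0 0 0 0 / 0 0 0 0 0 0 / 0 0 0 0 5 0
t=3: a0@(0,0) a1@(0,0) a2@(0,0) a3@(4,4) a4@(1,3) | pheromone: 6 0 0 0 0 0 / 0 0 0 4 0 0 / 0 0 0 0 0 0 / 0 0 0 0 0 0 / 0 0 0 0 5 0
t=4: a0@(0,0) a1@(0,0) a2@(0,0) a3@(4,4) a4@(1,3) | pheromone: 8 0 0 0 0 0 / 0 0 0 4 0 0 / 0 0 0 0 0 0 / 0 0 0 0 0 0 / 0 0 0 0 5 0

yes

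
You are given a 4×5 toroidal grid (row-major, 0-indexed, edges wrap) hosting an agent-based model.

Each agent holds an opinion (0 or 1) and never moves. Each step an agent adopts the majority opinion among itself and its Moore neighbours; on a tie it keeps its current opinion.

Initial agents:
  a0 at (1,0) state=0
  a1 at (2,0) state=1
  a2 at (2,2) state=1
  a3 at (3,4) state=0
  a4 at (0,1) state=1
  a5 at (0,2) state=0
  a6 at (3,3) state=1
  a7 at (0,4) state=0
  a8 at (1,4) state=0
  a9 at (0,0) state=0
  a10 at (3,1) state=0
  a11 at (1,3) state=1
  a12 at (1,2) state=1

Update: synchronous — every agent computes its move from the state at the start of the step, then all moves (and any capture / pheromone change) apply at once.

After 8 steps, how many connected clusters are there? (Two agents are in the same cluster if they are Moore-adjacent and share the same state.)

t=1: a0@(1,0):0 a1@(2,0):0 a2@(2,2):1 a3@(3,4):0 a4@(0,1):0 a5@(0,2):1 a6@(3,3):0 a7@(0,4):0 a8@(1,4):0 a9@(0,0):0 a10@(3,1):0 a11@(1,3):1 a12@(1,2):1
t=2: (unchanged — steady state)

2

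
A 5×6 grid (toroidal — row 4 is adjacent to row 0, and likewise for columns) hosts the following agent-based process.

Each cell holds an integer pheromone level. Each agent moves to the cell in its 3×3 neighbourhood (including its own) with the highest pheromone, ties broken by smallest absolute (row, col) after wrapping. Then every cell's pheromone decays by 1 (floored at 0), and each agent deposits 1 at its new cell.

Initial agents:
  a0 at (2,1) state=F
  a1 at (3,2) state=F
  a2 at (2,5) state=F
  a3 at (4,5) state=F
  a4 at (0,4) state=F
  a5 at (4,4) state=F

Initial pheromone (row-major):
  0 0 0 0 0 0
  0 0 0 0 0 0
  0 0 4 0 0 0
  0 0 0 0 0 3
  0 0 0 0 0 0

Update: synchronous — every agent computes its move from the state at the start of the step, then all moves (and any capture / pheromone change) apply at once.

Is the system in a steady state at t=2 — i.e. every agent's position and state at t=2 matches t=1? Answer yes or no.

yes

t=1: a0@(2,2) a1@(2,2) a2@(3,5) a3@(3,5) a4@(0,3) a5@(3,5) | pheromone: 0 0 0 1 0 0 / 0 0 0 0 0 0 / 0 0 5 0 0 0 / 0 0 0 0 0 5 / 0 0 0 0 0 0
t=2: a0@(2,2) a1@(2,2) a2@(3,5) a3@(3,5) a4@(0,3) a5@(3,5) | pheromone: 0 0 0 1 0 0 / 0 0 0 0 0 0 / 0 0 6 0 0 0 / 0 0 0 0 0 7 / 0 0 0 0 0 0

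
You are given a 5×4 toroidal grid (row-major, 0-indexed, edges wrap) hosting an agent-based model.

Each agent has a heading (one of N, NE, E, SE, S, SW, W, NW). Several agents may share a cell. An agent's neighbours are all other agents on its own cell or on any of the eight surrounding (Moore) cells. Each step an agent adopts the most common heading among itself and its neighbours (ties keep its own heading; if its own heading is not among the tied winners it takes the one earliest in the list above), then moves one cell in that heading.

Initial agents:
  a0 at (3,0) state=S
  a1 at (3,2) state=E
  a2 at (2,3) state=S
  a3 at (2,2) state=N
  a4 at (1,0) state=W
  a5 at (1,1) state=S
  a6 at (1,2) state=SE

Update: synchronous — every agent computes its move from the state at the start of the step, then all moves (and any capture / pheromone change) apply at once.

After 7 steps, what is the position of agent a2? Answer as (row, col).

t=1: a0@(4,0):S a1@(3,3):E a2@(3,3):S a3@(3,2):S a4@(2,0):S a5@(2,1):S a6@(2,2):S
t=2: a0@(0,0):S a1@(4,3):S a2@(4,3):S a3@(4,2):S a4@(3,0):S a5@(3,1):S a6@(3,2):S
t=3: a0@(1,0):S a1@(0,3):S a2@(0,3):S a3@(0,2):S a4@(4,0):S a5@(4,1):S a6@(4,2):S
t=4: a0@(2,0):S a1@(1,3):S a2@(1,3):S a3@(1,2):S a4@(0,0):S a5@(0,1):S a6@(0,2):S
t=5: a0@(3,0):S a1@(2,3):S a2@(2,3):S a3@(2,2):S a4@(1,0):S a5@(1,1):S a6@(1,2):S
t=6: a0@(4,0):S a1@(3,3):S a2@(3,3):S a3@(3,2):S a4@(2,0):S a5@(2,1):S a6@(2,2):S
t=7: a0@(0,0):S a1@(4,3):S a2@(4,3):S a3@(4,2):S a4@(3,0):S a5@(3,1):S a6@(3,2):S

(4, 3)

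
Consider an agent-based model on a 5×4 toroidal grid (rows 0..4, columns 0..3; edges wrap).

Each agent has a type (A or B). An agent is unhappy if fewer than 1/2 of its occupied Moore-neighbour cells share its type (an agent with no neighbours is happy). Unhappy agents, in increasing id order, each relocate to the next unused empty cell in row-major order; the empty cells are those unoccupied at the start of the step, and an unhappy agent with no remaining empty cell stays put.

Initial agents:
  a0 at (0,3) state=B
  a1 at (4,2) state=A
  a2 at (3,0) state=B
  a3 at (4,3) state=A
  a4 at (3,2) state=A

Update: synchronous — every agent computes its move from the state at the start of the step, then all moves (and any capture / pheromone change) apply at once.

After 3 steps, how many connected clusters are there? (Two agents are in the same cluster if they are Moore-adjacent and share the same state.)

2

t=1: a0@(0,0):B a1@(4,2):A a2@(0,1):B a3@(4,3):A a4@(3,2):A
t=2: (unchanged — steady state)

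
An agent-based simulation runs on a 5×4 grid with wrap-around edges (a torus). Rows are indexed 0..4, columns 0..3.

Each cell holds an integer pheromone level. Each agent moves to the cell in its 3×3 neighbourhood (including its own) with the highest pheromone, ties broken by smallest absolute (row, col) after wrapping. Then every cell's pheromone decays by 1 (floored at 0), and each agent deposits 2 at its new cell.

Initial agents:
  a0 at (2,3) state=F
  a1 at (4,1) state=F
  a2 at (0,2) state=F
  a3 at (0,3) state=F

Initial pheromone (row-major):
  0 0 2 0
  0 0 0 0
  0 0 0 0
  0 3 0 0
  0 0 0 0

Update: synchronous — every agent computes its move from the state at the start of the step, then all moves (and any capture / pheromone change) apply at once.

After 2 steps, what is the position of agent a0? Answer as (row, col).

t=1: a0@(1,0) a1@(3,1) a2@(0,2) a3@(0,2) | pheromone: 0 0 5 0 / 2 0 0 0 / 0 0 0 0 / 0 4 0 0 / 0 0 0 0
t=2: a0@(1,0) a1@(3,1) a2@(0,2) a3@(0,2) | pheromone: 0 0 8 0 / 3 0 0 0 / 0 0 0 0 / 0 5 0 0 / 0 0 0 0

(1, 0)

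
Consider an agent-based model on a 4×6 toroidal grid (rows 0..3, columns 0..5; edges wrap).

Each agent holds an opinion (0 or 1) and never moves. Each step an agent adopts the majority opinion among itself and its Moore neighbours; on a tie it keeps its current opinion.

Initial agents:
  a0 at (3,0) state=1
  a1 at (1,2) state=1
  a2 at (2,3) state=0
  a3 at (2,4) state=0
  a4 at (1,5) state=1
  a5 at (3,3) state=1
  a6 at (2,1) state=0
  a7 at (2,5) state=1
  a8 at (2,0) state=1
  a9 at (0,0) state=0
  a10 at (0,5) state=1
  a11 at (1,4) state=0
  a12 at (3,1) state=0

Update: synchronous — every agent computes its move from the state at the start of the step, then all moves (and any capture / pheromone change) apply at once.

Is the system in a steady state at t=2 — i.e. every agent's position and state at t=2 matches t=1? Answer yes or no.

t=1: a0@(3,0):1 a1@(1,2):0 a2@(2,3):0 a3@(2,4):0 a4@(1,5):1 a5@(3,3):0 a6@(2,1):1 a7@(2,5):1 a8@(2,0):1 a9@(0,0):1 a10@(0,5):1 a11@(1,4):0 a12@(3,1):0
t=2: a0@(3,0):1 a1@(1,2):0 a2@(2,3):0 a3@(2,4):0 a4@(1,5):1 a5@(3,3):0 a6@(2,1):1 a7@(2,5):1 a8@(2,0):1 a9@(0,0):1 a10@(0,5):1 a11@(1,4):0 a12@(3,1):1

no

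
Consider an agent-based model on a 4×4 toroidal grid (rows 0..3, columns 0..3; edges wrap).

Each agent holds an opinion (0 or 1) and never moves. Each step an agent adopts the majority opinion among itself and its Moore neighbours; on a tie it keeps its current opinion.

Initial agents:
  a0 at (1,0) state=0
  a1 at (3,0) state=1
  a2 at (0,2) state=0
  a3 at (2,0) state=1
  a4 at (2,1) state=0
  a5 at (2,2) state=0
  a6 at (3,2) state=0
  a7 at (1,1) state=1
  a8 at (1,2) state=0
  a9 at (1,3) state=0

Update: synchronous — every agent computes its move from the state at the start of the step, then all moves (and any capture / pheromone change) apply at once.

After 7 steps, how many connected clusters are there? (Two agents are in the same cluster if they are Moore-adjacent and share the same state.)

1

t=1: a0@(1,0):0 a1@(3,0):1 a2@(0,2):0 a3@(2,0):1 a4@(2,1):0 a5@(2,2):0 a6@(3,2):0 a7@(1,1):0 a8@(1,2):0 a9@(1,3):0
t=2: a0@(1,0):0 a1@(3,0):1 a2@(0,2):0 a3@(2,0):0 a4@(2,1):0 a5@(2,2):0 a6@(3,2):0 a7@(1,1):0 a8@(1,2):0 a9@(1,3):0
t=3: a0@(1,0):0 a1@(3,0):0 a2@(0,2):0 a3@(2,0):0 a4@(2,1):0 a5@(2,2):0 a6@(3,2):0 a7@(1,1):0 a8@(1,2):0 a9@(1,3):0
t=4: (unchanged — steady state)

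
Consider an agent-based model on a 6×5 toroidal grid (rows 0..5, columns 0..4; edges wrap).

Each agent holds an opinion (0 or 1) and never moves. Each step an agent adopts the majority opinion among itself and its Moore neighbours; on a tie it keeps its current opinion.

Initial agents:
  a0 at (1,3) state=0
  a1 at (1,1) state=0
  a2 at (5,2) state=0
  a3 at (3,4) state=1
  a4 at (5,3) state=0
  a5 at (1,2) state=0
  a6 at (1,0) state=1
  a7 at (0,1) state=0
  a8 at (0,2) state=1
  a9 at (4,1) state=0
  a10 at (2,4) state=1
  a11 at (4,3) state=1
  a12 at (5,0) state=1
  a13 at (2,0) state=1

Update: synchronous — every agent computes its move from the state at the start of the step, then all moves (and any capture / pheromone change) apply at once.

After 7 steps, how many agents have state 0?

t=1: a0@(1,3):0 a1@(1,1):0 a2@(5,2):0 a3@(3,4):1 a4@(5,3):0 a5@(1,2):0 a6@(1,0):1 a7@(0,1):0 a8@(0,2):0 a9@(4,1):0 a10@(2,4):1 a11@(4,3):1 a12@(5,0):0 a13@(2,0):1
t=2: (unchanged — steady state)

9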